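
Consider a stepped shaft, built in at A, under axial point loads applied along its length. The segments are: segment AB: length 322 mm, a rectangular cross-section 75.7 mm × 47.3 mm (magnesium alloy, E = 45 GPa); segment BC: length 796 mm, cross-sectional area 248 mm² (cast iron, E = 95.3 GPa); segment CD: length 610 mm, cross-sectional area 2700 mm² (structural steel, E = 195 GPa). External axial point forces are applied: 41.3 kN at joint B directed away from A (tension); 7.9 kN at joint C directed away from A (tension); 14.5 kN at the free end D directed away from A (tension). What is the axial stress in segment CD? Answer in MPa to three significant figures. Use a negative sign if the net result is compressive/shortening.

Internal axial forces (sectioning from the free end, tension +): N_CD = 14.5 kN, N_BC = 22.4 kN, N_AB = 63.7 kN.
σ_CD = N_CD/A_CD = 14500/2700 = 5.37 MPa.

5.37 MPa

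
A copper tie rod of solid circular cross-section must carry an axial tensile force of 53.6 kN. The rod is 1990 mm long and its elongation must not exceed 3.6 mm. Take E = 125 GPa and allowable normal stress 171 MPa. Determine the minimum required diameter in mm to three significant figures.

Required area A ≥ P/σ_allow = 53600/171 = 313.5 mm².
For a solid circular section, d ≥ √(4A/π) = 19.98 mm.
Elongation limit: A ≥ PL/(Eδ_allow) = 53600·1990/(125000·3.6) = 237 mm² ⇒ d ≥ 17.37 mm.
The stress limit governs.

20.0 mm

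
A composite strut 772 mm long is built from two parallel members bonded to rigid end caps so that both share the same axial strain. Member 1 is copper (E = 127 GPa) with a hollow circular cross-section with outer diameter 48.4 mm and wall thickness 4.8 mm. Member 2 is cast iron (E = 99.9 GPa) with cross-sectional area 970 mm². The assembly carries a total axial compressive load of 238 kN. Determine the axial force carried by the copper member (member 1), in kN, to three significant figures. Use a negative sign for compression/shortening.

-110 kN

A_1 = 657.5 mm².
Equal strain + equilibrium ⇒ each member carries load in proportion to AE: A₁E₁ = 83500000 N, A₂E₂ = 96900000 N, ΣAE = 180400000 N.
F₁ = P·A₁E₁/ΣAE = -238000·83500000/180400000 = -110200 N.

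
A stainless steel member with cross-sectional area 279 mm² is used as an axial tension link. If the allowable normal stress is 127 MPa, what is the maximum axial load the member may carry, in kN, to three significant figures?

35.4 kN

P_max = σ_allow · A = 127 · 279 = 35430 N = 35.43 kN.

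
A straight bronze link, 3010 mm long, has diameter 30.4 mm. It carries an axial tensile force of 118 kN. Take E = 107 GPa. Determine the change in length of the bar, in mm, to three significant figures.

4.57 mm

A = 725.8 mm².
δ_mech = NL/(AE) = 118000·3010/(725.8·107000) = 4.573 mm.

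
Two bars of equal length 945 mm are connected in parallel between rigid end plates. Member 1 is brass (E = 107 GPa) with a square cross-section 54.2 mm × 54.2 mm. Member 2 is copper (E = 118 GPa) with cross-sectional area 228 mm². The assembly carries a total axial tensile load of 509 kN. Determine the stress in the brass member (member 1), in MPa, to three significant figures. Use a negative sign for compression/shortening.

160 MPa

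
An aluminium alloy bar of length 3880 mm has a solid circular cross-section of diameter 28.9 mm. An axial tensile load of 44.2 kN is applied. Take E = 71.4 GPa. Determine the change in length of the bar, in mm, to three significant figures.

A = 656 mm².
δ_mech = NL/(AE) = 44200·3880/(656·71400) = 3.662 mm.

3.66 mm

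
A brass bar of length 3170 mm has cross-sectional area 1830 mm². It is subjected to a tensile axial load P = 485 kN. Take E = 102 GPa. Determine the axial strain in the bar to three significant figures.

σ = N/A = 265 MPa; ε = σ/E = 265/102000 = 2.598e-03.

0.00260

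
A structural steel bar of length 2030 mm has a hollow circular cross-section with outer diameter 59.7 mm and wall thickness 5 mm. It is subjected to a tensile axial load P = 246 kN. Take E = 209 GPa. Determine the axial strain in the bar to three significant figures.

0.00137

A = 859.2 mm².
σ = N/A = 286.3 MPa; ε = σ/E = 286.3/209000 = 1.370e-03.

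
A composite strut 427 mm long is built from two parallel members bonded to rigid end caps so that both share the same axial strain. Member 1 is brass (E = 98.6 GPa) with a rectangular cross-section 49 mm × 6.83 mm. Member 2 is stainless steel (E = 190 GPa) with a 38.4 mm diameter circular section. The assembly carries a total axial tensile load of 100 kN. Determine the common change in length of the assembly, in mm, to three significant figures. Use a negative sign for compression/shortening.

0.169 mm

A_1 = 334.7 mm².
A_2 = 1158 mm².
Equal strain + equilibrium ⇒ each member carries load in proportion to AE: A₁E₁ = 33000000 N, A₂E₂ = 220000000 N, ΣAE = 253000000 N.
δ = PL/ΣAE = 100000·427/253000000 = 0.1687 mm.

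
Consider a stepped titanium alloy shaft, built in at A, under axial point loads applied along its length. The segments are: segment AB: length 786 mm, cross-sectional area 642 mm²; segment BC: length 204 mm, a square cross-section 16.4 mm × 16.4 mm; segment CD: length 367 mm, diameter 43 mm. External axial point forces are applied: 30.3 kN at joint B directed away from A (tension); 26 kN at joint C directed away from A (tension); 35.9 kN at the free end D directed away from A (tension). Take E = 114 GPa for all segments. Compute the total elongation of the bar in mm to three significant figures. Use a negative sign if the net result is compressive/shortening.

1.48 mm

Internal axial forces (sectioning from the free end, tension +): N_CD = 35.9 kN, N_BC = 61.9 kN, N_AB = 92.2 kN.
A_BC = 269 mm².
A_CD = 1452 mm².
δ_AB = 92200·786/(642·114000) = 0.9902 mm
δ_BC = 61900·204/(269·114000) = 0.4118 mm
δ_CD = 35900·367/(1452·114000) = 0.07958 mm
δ = Σδ_i = 1.482 mm.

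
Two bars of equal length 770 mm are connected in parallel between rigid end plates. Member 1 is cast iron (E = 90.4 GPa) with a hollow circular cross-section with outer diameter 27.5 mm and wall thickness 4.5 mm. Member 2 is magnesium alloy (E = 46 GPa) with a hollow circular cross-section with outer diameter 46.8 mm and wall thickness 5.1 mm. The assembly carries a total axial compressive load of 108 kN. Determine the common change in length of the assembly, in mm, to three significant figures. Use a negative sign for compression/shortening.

-1.38 mm

A_1 = 325.2 mm².
A_2 = 668.1 mm².
Equal strain + equilibrium ⇒ each member carries load in proportion to AE: A₁E₁ = 29390000 N, A₂E₂ = 30730000 N, ΣAE = 60130000 N.
δ = PL/ΣAE = -108000·770/60130000 = -1.383 mm.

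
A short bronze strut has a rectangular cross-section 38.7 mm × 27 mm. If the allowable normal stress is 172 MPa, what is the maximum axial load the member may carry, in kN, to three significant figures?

180 kN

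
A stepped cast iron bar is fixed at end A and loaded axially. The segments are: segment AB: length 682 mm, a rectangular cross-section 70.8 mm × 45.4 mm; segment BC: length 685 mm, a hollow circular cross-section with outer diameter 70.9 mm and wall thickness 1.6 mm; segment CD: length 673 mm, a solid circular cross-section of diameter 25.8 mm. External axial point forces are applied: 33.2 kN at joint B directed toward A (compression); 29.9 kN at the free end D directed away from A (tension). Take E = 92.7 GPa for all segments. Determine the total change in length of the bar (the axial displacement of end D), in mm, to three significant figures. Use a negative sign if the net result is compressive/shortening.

Internal axial forces (sectioning from the free end, tension +): N_CD = 29.9 kN, N_BC = 29.9 kN, N_AB = -3.3 kN.
A_AB = 3214 mm².
A_BC = 348.3 mm².
A_CD = 522.8 mm².
δ_AB = -3300·682/(3214·92700) = -0.007553 mm
δ_BC = 29900·685/(348.3·92700) = 0.6343 mm
δ_CD = 29900·673/(522.8·92700) = 0.4152 mm
δ = Σδ_i = 1.042 mm.

1.04 mm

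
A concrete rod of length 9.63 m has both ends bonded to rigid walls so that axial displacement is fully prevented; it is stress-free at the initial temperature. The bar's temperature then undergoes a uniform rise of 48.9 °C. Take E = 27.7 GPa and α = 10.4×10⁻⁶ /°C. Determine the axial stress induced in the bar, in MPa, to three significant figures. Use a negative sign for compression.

-14.1 MPa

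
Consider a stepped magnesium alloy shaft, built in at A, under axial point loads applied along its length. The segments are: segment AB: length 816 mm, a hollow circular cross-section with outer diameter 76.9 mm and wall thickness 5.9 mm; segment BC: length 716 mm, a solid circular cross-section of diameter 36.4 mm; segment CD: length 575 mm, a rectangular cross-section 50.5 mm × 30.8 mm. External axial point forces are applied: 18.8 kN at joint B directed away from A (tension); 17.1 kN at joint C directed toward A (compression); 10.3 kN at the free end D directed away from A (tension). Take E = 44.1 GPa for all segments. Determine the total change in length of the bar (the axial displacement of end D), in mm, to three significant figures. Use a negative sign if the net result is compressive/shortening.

Internal axial forces (sectioning from the free end, tension +): N_CD = 10.3 kN, N_BC = -6.8 kN, N_AB = 12 kN.
A_AB = 1316 mm².
A_BC = 1041 mm².
A_CD = 1555 mm².
δ_AB = 12000·816/(1316·44100) = 0.1687 mm
δ_BC = -6800·716/(1041·44100) = -0.1061 mm
δ_CD = 10300·575/(1555·44100) = 0.08634 mm
δ = Σδ_i = 0.149 mm.

0.149 mm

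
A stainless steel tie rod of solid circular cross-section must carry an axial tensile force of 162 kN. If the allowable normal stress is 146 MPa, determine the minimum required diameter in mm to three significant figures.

Required area A ≥ P/σ_allow = 162000/146 = 1110 mm².
For a solid circular section, d ≥ √(4A/π) = 37.59 mm.

37.6 mm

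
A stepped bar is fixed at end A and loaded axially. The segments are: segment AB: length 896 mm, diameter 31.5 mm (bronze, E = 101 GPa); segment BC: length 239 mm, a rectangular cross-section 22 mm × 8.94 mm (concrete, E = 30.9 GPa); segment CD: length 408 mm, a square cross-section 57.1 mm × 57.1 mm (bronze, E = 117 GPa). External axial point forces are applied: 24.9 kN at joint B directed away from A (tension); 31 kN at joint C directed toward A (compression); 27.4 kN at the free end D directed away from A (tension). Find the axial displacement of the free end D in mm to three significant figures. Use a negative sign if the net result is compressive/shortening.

0.130 mm

Internal axial forces (sectioning from the free end, tension +): N_CD = 27.4 kN, N_BC = -3.6 kN, N_AB = 21.3 kN.
A_AB = 779.3 mm².
A_BC = 196.7 mm².
A_CD = 3260 mm².
δ_AB = 21300·896/(779.3·101000) = 0.2425 mm
δ_BC = -3600·239/(196.7·30900) = -0.1416 mm
δ_CD = 27400·408/(3260·117000) = 0.02931 mm
δ = Σδ_i = 0.1302 mm.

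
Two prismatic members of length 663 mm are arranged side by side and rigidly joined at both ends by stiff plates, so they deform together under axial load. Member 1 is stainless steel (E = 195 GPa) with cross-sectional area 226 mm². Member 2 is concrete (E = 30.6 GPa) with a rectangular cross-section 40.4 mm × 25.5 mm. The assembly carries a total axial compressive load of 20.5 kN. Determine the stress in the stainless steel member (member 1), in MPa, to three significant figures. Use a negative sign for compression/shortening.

-52.9 MPa

A_2 = 1030 mm².
Equal strain + equilibrium ⇒ each member carries load in proportion to AE: A₁E₁ = 44070000 N, A₂E₂ = 31520000 N, ΣAE = 75590000 N.
σ₁ = P·E₁/ΣAE = -20500·195000/75590000 = -52.88 MPa.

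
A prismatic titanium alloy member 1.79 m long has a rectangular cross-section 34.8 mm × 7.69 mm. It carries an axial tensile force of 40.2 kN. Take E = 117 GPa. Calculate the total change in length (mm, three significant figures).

2.30 mm

A = 267.6 mm².
δ_mech = NL/(AE) = 40200·1790/(267.6·117000) = 2.298 mm.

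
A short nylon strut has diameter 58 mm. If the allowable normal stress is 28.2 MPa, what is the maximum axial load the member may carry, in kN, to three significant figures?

74.5 kN

A = 2642 mm².
P_max = σ_allow · A = 28.2 · 2642 = 74510 N = 74.51 kN.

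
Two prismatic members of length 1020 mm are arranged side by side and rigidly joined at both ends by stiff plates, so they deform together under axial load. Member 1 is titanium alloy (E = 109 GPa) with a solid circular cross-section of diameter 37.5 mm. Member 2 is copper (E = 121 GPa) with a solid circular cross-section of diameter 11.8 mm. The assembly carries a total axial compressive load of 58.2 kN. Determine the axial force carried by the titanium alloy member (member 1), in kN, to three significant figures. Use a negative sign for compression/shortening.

-52.4 kN

A_1 = 1104 mm².
A_2 = 109.4 mm².
Equal strain + equilibrium ⇒ each member carries load in proportion to AE: A₁E₁ = 120400000 N, A₂E₂ = 13230000 N, ΣAE = 133600000 N.
F₁ = P·A₁E₁/ΣAE = -58200·120400000/133600000 = -52440 N.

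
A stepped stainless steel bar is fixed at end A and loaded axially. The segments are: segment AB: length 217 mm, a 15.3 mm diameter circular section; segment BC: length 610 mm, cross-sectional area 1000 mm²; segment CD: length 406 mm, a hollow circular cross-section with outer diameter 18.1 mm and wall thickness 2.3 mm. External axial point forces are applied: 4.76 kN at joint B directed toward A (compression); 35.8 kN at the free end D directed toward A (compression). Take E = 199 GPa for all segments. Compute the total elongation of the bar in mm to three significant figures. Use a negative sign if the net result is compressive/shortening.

Internal axial forces (sectioning from the free end, tension +): N_CD = -35.8 kN, N_BC = -35.8 kN, N_AB = -40.56 kN.
A_AB = 183.9 mm².
A_CD = 114.2 mm².
δ_AB = -40560·217/(183.9·199000) = -0.2406 mm
δ_BC = -35800·610/(1000·199000) = -0.1097 mm
δ_CD = -35800·406/(114.2·199000) = -0.6398 mm
δ = Σδ_i = -0.9901 mm.

-0.990 mm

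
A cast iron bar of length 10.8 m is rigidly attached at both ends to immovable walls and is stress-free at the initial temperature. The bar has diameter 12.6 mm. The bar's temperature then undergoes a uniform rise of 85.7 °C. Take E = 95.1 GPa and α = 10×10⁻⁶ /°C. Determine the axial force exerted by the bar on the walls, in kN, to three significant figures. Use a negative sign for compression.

-10.2 kN

Free thermal expansion αLΔT = 10e-6 · 10800 · 85.7 = 9.256 mm.
The walls impose strain ε = −(9.256)/10800 = -8.5700e-04; σ = Eε = 95100 · -8.5700e-04 = -81.5 MPa.
Wall reaction R = σ·A = -81.5·124.7 = -10160 N = -10.16 kN.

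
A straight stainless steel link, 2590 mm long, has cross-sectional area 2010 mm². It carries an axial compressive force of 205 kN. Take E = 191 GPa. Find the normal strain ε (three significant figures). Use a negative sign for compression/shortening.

σ = N/A = -102 MPa; ε = σ/E = -102/191000 = -5.340e-04.

-5.34e-04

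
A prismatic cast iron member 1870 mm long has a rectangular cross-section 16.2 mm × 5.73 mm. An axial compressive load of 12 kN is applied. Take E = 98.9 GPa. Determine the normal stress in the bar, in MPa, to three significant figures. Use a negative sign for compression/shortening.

A = 92.83 mm².
σ = N/A = -12000/92.83 = -129.3 MPa.

-129 MPa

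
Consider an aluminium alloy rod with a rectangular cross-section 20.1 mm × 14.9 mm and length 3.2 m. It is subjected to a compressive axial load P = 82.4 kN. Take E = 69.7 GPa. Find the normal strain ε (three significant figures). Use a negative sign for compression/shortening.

-0.00395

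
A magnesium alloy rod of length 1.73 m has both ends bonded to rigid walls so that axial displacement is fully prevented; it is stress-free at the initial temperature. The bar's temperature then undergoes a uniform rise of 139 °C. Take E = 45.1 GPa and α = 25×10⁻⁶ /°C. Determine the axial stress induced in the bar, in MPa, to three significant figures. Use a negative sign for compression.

-157 MPa

Free thermal expansion αLΔT = 25e-6 · 1730 · 139 = 6.012 mm.
The walls impose strain ε = −(6.012)/1730 = -3.4750e-03; σ = Eε = 45100 · -3.4750e-03 = -156.7 MPa.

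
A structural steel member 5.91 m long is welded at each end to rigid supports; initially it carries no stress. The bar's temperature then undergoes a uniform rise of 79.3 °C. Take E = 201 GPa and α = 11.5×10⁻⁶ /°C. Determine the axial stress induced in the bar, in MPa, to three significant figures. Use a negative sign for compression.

-183 MPa

Free thermal expansion αLΔT = 11.5e-6 · 5910 · 79.3 = 5.39 mm.
The walls impose strain ε = −(5.39)/5910 = -9.1195e-04; σ = Eε = 201000 · -9.1195e-04 = -183.3 MPa.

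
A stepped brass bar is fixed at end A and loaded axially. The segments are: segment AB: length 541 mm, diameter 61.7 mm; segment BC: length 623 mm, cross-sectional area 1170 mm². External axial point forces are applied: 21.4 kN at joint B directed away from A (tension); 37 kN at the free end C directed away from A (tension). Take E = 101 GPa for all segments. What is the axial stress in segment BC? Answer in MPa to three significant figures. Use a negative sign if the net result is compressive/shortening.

31.6 MPa

Internal axial forces (sectioning from the free end, tension +): N_BC = 37 kN, N_AB = 58.4 kN.
σ_BC = N_BC/A_BC = 37000/1170 = 31.62 MPa.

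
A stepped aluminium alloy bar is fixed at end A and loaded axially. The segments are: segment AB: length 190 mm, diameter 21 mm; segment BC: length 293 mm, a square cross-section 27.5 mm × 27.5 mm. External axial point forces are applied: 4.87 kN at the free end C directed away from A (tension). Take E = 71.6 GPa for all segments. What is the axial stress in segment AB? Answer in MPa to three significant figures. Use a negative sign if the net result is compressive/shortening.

14.1 MPa

Internal axial forces (sectioning from the free end, tension +): N_BC = 4.87 kN, N_AB = 4.87 kN.
A_AB = 346.4 mm².
σ_AB = N_AB/A_AB = 4870/346.4 = 14.06 MPa.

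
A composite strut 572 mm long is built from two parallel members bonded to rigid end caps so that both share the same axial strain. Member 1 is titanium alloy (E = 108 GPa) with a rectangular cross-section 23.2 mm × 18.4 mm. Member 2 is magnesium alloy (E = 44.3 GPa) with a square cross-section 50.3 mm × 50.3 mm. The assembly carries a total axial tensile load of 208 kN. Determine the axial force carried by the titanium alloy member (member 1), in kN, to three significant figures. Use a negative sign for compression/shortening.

60.6 kN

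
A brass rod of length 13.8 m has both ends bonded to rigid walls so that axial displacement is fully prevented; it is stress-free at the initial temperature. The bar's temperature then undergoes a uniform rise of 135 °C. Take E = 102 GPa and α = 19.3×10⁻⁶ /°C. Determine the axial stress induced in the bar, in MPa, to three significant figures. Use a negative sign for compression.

-266 MPa

Free thermal expansion αLΔT = 19.3e-6 · 13800 · 135 = 35.96 mm.
The walls impose strain ε = −(35.96)/13800 = -2.6055e-03; σ = Eε = 102000 · -2.6055e-03 = -265.8 MPa.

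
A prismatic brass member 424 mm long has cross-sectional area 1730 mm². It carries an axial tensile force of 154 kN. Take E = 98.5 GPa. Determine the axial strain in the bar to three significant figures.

σ = N/A = 89.02 MPa; ε = σ/E = 89.02/98500 = 9.037e-04.

9.04e-04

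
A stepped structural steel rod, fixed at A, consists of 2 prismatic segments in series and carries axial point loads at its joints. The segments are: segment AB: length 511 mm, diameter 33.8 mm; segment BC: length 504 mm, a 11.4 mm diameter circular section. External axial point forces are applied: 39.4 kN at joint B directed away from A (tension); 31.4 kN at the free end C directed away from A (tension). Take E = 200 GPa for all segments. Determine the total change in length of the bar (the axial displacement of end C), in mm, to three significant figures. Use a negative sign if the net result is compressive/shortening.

Internal axial forces (sectioning from the free end, tension +): N_BC = 31.4 kN, N_AB = 70.8 kN.
A_AB = 897.3 mm².
A_BC = 102.1 mm².
δ_AB = 70800·511/(897.3·200000) = 0.2016 mm
δ_BC = 31400·504/(102.1·200000) = 0.7752 mm
δ = Σδ_i = 0.9768 mm.

0.977 mm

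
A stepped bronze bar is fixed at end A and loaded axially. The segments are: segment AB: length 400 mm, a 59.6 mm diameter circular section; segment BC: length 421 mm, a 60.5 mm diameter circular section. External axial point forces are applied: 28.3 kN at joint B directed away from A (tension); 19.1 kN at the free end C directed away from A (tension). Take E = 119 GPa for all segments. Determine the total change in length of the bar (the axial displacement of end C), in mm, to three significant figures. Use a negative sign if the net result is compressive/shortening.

0.0806 mm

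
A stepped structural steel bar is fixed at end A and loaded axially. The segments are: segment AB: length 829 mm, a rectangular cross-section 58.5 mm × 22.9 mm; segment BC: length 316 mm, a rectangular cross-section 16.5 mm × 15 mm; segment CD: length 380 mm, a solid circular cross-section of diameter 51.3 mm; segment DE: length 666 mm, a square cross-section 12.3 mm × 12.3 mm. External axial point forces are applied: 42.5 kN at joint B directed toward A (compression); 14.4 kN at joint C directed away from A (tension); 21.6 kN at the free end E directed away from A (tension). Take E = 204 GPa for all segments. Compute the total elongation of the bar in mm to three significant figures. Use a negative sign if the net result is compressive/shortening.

Internal axial forces (sectioning from the free end, tension +): N_DE = 21.6 kN, N_CD = 21.6 kN, N_BC = 36 kN, N_AB = -6.5 kN.
A_AB = 1340 mm².
A_BC = 247.5 mm².
A_CD = 2067 mm².
A_DE = 151.3 mm².
δ_AB = -6500·829/(1340·204000) = -0.01972 mm
δ_BC = 36000·316/(247.5·204000) = 0.2253 mm
δ_CD = 21600·380/(2067·204000) = 0.01947 mm
δ_DE = 21600·666/(151.3·204000) = 0.4661 mm
δ = Σδ_i = 0.6912 mm.

0.691 mm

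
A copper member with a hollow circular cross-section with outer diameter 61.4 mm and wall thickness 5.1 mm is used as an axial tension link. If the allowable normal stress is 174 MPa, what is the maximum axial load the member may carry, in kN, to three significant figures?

A = 902 mm².
P_max = σ_allow · A = 174 · 902 = 157000 N = 157 kN.

157 kN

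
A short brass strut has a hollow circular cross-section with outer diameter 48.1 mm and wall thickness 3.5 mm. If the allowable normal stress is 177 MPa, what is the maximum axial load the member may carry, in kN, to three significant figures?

A = 490.4 mm².
P_max = σ_allow · A = 177 · 490.4 = 86800 N = 86.8 kN.

86.8 kN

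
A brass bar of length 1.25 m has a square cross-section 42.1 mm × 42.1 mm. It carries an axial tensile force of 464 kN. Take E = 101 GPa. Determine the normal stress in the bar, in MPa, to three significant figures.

262 MPa

A = 1772 mm².
σ = N/A = 464000/1772 = 261.8 MPa.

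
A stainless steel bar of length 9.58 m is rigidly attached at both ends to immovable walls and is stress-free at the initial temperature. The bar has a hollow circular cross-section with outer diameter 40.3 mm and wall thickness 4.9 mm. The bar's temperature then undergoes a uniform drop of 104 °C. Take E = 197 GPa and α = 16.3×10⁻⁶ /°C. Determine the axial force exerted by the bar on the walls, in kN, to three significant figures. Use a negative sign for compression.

Free thermal expansion αLΔT = 16.3e-6 · 9580 · -104 = -16.24 mm.
The walls impose strain ε = −(-16.24)/9580 = 1.6952e-03; σ = Eε = 197000 · 1.6952e-03 = 334 MPa.
Wall reaction R = σ·A = 334·544.9 = 182000 N = 182 kN.

182 kN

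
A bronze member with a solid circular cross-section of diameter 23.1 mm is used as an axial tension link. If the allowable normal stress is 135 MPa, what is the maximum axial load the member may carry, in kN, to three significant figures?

56.6 kN

A = 419.1 mm².
P_max = σ_allow · A = 135 · 419.1 = 56580 N = 56.58 kN.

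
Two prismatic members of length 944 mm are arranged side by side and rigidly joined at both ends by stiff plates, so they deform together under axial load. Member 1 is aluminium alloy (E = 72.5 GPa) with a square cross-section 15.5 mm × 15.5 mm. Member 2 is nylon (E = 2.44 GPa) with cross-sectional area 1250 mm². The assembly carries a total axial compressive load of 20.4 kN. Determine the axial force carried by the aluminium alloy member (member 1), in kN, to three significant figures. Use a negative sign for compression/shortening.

-17.4 kN

A_1 = 240.2 mm².
Equal strain + equilibrium ⇒ each member carries load in proportion to AE: A₁E₁ = 17420000 N, A₂E₂ = 3050000 N, ΣAE = 20470000 N.
F₁ = P·A₁E₁/ΣAE = -20400·17420000/20470000 = -17360 N.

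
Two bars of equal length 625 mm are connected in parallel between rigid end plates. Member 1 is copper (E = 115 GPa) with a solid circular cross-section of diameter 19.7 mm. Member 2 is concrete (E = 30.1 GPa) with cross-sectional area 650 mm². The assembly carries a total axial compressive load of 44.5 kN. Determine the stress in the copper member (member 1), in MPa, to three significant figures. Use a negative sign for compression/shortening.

-93.7 MPa

A_1 = 304.8 mm².
Equal strain + equilibrium ⇒ each member carries load in proportion to AE: A₁E₁ = 35050000 N, A₂E₂ = 19560000 N, ΣAE = 54620000 N.
σ₁ = P·E₁/ΣAE = -44500·115000/54620000 = -93.7 MPa.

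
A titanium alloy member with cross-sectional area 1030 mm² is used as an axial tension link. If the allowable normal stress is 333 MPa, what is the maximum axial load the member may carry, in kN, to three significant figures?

343 kN

P_max = σ_allow · A = 333 · 1030 = 343000 N = 343 kN.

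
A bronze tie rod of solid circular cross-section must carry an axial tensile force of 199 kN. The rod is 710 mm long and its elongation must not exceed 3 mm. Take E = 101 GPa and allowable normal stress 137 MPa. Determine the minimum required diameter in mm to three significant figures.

43.0 mm

Required area A ≥ P/σ_allow = 199000/137 = 1453 mm².
For a solid circular section, d ≥ √(4A/π) = 43.01 mm.
Elongation limit: A ≥ PL/(Eδ_allow) = 199000·710/(101000·3) = 466.3 mm² ⇒ d ≥ 24.37 mm.
The stress limit governs.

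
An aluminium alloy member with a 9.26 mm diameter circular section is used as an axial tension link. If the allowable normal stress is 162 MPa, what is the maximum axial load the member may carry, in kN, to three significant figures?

10.9 kN

A = 67.35 mm².
P_max = σ_allow · A = 162 · 67.35 = 10910 N = 10.91 kN.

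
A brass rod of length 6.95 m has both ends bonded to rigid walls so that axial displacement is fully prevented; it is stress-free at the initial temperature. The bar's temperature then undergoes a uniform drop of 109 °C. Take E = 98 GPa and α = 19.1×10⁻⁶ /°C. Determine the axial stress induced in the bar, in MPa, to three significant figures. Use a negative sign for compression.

Free thermal expansion αLΔT = 19.1e-6 · 6950 · -109 = -14.47 mm.
The walls impose strain ε = −(-14.47)/6950 = 2.0819e-03; σ = Eε = 98000 · 2.0819e-03 = 204 MPa.

204 MPa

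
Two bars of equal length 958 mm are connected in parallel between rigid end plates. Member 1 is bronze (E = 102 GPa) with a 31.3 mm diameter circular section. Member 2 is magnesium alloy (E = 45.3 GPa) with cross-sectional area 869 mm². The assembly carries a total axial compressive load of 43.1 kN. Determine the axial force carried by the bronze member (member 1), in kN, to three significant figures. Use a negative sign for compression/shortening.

A_1 = 769.4 mm².
Equal strain + equilibrium ⇒ each member carries load in proportion to AE: A₁E₁ = 78480000 N, A₂E₂ = 39370000 N, ΣAE = 117800000 N.
F₁ = P·A₁E₁/ΣAE = -43100·78480000/117800000 = -28700 N.

-28.7 kN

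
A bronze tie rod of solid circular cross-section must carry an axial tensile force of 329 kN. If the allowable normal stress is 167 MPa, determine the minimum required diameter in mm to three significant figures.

Required area A ≥ P/σ_allow = 329000/167 = 1970 mm².
For a solid circular section, d ≥ √(4A/π) = 50.08 mm.

50.1 mm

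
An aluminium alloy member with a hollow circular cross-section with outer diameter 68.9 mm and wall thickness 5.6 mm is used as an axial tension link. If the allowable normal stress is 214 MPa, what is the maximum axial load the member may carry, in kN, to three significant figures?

238 kN

A = 1114 mm².
P_max = σ_allow · A = 214 · 1114 = 238300 N = 238.3 kN.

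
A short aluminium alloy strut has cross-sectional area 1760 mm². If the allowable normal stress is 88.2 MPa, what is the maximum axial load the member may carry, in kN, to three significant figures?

155 kN

P_max = σ_allow · A = 88.2 · 1760 = 155200 N = 155.2 kN.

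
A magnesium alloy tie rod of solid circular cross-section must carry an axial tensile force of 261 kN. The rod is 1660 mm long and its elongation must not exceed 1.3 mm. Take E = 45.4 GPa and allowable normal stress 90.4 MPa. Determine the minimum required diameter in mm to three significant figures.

96.7 mm

Required area A ≥ P/σ_allow = 261000/90.4 = 2887 mm².
For a solid circular section, d ≥ √(4A/π) = 60.63 mm.
Elongation limit: A ≥ PL/(Eδ_allow) = 261000·1660/(45400·1.3) = 7341 mm² ⇒ d ≥ 96.68 mm.
The elongation limit governs.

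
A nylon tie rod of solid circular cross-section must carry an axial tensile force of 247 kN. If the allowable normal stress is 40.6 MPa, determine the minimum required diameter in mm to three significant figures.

Required area A ≥ P/σ_allow = 247000/40.6 = 6084 mm².
For a solid circular section, d ≥ √(4A/π) = 88.01 mm.

88.0 mm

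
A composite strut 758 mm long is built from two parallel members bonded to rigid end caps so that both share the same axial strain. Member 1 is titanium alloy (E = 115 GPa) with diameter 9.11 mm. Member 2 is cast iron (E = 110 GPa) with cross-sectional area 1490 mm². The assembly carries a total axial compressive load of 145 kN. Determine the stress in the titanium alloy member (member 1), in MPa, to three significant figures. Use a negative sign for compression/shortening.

-97.3 MPa

A_1 = 65.18 mm².
Equal strain + equilibrium ⇒ each member carries load in proportion to AE: A₁E₁ = 7496000 N, A₂E₂ = 163900000 N, ΣAE = 171400000 N.
σ₁ = P·E₁/ΣAE = -145000·115000/171400000 = -97.29 MPa.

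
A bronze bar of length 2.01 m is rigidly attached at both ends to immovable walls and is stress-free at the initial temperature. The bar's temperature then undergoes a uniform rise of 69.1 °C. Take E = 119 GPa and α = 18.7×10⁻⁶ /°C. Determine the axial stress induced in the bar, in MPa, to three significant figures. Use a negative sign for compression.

-154 MPa

Free thermal expansion αLΔT = 18.7e-6 · 2010 · 69.1 = 2.597 mm.
The walls impose strain ε = −(2.597)/2010 = -1.2922e-03; σ = Eε = 119000 · -1.2922e-03 = -153.8 MPa.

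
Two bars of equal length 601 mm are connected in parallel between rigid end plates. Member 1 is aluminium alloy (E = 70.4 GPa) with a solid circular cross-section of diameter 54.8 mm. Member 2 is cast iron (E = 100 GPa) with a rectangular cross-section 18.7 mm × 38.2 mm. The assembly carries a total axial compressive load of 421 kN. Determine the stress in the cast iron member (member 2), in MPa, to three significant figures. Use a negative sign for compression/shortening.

-177 MPa

A_1 = 2359 mm².
A_2 = 714.3 mm².
Equal strain + equilibrium ⇒ each member carries load in proportion to AE: A₁E₁ = 166000000 N, A₂E₂ = 71430000 N, ΣAE = 237500000 N.
σ₂ = P·E₂/ΣAE = -421000·100000/237500000 = -177.3 MPa.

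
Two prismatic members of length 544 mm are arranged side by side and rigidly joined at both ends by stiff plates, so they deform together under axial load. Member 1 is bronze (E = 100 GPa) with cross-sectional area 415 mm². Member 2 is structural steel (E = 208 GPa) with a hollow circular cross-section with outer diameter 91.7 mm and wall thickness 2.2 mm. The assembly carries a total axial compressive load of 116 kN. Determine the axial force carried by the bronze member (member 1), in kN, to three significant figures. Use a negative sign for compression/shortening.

A_2 = 618.6 mm².
Equal strain + equilibrium ⇒ each member carries load in proportion to AE: A₁E₁ = 41500000 N, A₂E₂ = 128700000 N, ΣAE = 170200000 N.
F₁ = P·A₁E₁/ΣAE = -116000·41500000/170200000 = -28290 N.

-28.3 kN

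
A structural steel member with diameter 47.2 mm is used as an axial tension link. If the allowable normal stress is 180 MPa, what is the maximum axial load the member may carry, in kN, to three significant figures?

315 kN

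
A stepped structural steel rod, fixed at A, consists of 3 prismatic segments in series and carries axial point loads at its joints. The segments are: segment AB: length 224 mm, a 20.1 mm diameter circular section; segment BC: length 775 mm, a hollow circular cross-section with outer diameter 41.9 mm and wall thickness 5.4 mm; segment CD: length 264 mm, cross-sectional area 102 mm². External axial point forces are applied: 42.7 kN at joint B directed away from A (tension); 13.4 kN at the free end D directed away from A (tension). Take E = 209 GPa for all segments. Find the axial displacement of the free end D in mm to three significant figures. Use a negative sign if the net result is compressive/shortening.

Internal axial forces (sectioning from the free end, tension +): N_CD = 13.4 kN, N_BC = 13.4 kN, N_AB = 56.1 kN.
A_AB = 317.3 mm².
A_BC = 619.2 mm².
δ_AB = 56100·224/(317.3·209000) = 0.1895 mm
δ_BC = 13400·775/(619.2·209000) = 0.08025 mm
δ_CD = 13400·264/(102·209000) = 0.1659 mm
δ = Σδ_i = 0.4357 mm.

0.436 mm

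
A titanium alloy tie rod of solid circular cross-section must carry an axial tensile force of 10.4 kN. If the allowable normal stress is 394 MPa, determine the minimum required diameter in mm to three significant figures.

Required area A ≥ P/σ_allow = 10400/394 = 26.4 mm².
For a solid circular section, d ≥ √(4A/π) = 5.797 mm.

5.80 mm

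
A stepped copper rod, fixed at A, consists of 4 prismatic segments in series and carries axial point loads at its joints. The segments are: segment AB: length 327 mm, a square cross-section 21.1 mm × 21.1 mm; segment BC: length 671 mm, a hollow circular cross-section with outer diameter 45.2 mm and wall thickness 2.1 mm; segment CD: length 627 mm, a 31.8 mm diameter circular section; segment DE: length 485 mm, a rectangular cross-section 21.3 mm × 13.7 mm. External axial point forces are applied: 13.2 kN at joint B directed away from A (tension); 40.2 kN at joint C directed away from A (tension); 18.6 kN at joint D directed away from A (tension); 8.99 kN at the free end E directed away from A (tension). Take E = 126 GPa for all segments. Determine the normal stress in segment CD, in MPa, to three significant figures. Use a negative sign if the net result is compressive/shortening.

Internal axial forces (sectioning from the free end, tension +): N_DE = 8.99 kN, N_CD = 27.59 kN, N_BC = 67.79 kN, N_AB = 80.99 kN.
A_CD = 794.2 mm².
σ_CD = N_CD/A_CD = 27590/794.2 = 34.74 MPa.

34.7 MPa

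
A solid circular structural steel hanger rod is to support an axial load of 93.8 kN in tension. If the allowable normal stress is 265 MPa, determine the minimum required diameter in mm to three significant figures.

Required area A ≥ P/σ_allow = 93800/265 = 354 mm².
For a solid circular section, d ≥ √(4A/π) = 21.23 mm.

21.2 mm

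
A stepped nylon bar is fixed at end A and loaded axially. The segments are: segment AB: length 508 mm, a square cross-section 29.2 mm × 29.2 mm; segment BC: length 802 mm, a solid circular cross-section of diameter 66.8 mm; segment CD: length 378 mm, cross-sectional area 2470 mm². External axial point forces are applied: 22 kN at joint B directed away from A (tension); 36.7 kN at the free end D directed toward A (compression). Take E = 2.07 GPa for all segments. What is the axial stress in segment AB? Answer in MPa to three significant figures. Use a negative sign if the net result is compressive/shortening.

Internal axial forces (sectioning from the free end, tension +): N_CD = -36.7 kN, N_BC = -36.7 kN, N_AB = -14.7 kN.
A_AB = 852.6 mm².
σ_AB = N_AB/A_AB = -14700/852.6 = -17.24 MPa.

-17.2 MPa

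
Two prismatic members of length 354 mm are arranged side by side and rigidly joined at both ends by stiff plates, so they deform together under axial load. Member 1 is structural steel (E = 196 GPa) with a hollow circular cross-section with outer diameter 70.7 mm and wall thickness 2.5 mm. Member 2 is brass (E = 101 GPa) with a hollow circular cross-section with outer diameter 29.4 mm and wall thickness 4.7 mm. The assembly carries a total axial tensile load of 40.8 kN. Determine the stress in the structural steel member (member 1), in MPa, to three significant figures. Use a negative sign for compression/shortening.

56.4 MPa

A_1 = 535.6 mm².
A_2 = 364.7 mm².
Equal strain + equilibrium ⇒ each member carries load in proportion to AE: A₁E₁ = 105000000 N, A₂E₂ = 36840000 N, ΣAE = 141800000 N.
σ₁ = P·E₁/ΣAE = 40800·196000/141800000 = 56.39 MPa.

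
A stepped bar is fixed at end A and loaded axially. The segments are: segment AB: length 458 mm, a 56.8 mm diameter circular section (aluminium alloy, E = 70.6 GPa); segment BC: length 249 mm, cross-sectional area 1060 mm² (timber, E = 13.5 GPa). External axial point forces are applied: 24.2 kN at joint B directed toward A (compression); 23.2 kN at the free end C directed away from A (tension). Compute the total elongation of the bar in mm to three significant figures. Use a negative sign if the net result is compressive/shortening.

Internal axial forces (sectioning from the free end, tension +): N_BC = 23.2 kN, N_AB = -1 kN.
A_AB = 2534 mm².
δ_AB = -1000·458/(2534·70600) = -0.00256 mm
δ_BC = 23200·249/(1060·13500) = 0.4037 mm
δ = Σδ_i = 0.4011 mm.

0.401 mm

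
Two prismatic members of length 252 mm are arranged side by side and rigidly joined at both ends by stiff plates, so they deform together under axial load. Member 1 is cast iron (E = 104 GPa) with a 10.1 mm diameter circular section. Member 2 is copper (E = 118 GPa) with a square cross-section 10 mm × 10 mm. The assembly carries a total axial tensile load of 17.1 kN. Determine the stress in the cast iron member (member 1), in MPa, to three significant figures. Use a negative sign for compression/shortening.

88.3 MPa

A_1 = 80.12 mm².
A_2 = 100 mm².
Equal strain + equilibrium ⇒ each member carries load in proportion to AE: A₁E₁ = 8332000 N, A₂E₂ = 11800000 N, ΣAE = 20130000 N.
σ₁ = P·E₁/ΣAE = 17100·104000/20130000 = 88.34 MPa.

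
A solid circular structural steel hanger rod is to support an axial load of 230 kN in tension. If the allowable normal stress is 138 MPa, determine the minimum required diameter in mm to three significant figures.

Required area A ≥ P/σ_allow = 230000/138 = 1667 mm².
For a solid circular section, d ≥ √(4A/π) = 46.07 mm.

46.1 mm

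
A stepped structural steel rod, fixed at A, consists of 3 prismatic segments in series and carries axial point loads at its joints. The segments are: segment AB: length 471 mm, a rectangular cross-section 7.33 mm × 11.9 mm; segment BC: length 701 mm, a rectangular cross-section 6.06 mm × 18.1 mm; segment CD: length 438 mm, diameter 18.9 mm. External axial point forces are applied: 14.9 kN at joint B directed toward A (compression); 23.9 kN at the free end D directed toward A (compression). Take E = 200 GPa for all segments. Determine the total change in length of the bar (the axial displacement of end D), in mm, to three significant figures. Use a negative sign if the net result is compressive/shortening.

-2.00 mm

Internal axial forces (sectioning from the free end, tension +): N_CD = -23.9 kN, N_BC = -23.9 kN, N_AB = -38.8 kN.
A_AB = 87.23 mm².
A_BC = 109.7 mm².
A_CD = 280.6 mm².
δ_AB = -38800·471/(87.23·200000) = -1.048 mm
δ_BC = -23900·701/(109.7·200000) = -0.7637 mm
δ_CD = -23900·438/(280.6·200000) = -0.1866 mm
δ = Σδ_i = -1.998 mm.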